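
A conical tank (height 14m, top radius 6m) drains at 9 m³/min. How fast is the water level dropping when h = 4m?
49/(16π) ≈ 0.9748 m/min

r/h = 6/14, so r = (3/7)h
V = (1/3)πr²h = (1/3)π((3/7)h)²h = (3/49)πh³
dV/dh = (9/49)πh²
dh/dt = (dV/dt)/(dV/dh) = -9/((9/49)π·4²) = -49/(16π) m/min
The level is dropping at 49/(16π) ≈ 0.9748 m/min.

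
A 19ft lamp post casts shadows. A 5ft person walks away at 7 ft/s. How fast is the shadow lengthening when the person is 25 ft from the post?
5/2 ft/s

By similar triangles: 19/(x+s) = 5/s
Solving: s = 5x/14
ds/dt = 5/14 · dx/dt = 5/14 · 7 = 5/2 ft/s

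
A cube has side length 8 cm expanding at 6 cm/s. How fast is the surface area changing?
576 cm²/s

A = 6s²
dA/dt = 12s · ds/dt = 12·8·6 = 576 cm²/s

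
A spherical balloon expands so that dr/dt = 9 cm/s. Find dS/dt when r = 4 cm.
288π cm²/s

S = 4πr²
dS/dt = dS/dr · dr/dt = 8πr · 9
At r = 4: dS/dt = 288π cm²/s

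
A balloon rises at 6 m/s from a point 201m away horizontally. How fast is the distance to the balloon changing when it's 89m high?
267√48322/24161 ≈ 2.429 m/s

z² = 201² + y²
z = √(201² + 89²) = √48322
dz/dt = y/z · dy/dt = 89/√48322 · 6 = 267√48322/24161 ≈ 2.429 m/s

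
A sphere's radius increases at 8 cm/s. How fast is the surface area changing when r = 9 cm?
576π cm²/s

S = 4πr²
dS/dt = dS/dr · dr/dt = 8πr · 8
At r = 9: dS/dt = 576π cm²/s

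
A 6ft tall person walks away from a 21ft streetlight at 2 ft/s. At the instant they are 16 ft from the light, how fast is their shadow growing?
4/5 ft/s

By similar triangles: 21/(x+s) = 6/s
Solving: s = 6x/15
ds/dt = 6/15 · dx/dt = 2/5 · 2 = 4/5 ft/s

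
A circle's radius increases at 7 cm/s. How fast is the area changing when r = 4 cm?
56π cm²/s

A = πr²
dA/dt = 2πr · dr/dt = 2π(4)(7) = 56π cm²/s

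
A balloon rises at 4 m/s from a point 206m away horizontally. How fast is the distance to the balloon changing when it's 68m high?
136√11765/11765 ≈ 1.254 m/s

z² = 206² + y²
z = √(206² + 68²) = 2√11765
dz/dt = y/z · dy/dt = 68/(2√11765) · 4 = 136√11765/11765 ≈ 1.254 m/s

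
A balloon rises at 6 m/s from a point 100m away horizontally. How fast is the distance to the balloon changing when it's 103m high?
618√20609/20609 ≈ 4.305 m/s

z² = 100² + y²
z = √(100² + 103²) = √20609
dz/dt = y/z · dy/dt = 103/√20609 · 6 = 618√20609/20609 ≈ 4.305 m/s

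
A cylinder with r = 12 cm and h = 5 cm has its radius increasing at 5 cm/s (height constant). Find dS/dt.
290π cm²/s

S = 2πrh + 2πr² (lateral + bases)
dS/dt = (2πh + 4πr)·dr/dt = (2π·5 + 4π·12)·5
= 290π cm²/s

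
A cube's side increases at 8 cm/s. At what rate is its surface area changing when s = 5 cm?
480 cm²/s

A = 6s²
dA/dt = 12s · ds/dt = 12·5·8 = 480 cm²/s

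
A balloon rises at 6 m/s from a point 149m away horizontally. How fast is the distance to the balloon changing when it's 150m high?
900√44701/44701 ≈ 4.257 m/s

z² = 149² + y²
z = √(149² + 150²) = √44701
dz/dt = y/z · dy/dt = 150/√44701 · 6 = 900√44701/44701 ≈ 4.257 m/s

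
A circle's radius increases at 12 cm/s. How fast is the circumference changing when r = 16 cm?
24π cm/s

C = 2πr
dC/dt = 2π · dr/dt = 2π · 12 = 24π cm/s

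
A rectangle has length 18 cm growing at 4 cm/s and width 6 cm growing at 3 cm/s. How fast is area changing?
78 cm²/s

A = lw
dA/dt = w·dl/dt + l·dw/dt = 6·4 + 18·3 = 78 cm²/s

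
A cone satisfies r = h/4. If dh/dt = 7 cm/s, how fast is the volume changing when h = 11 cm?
847π/16 cm³/s

V = (1/3)π(h/4)²h = πh³/48
dV/dt = πh²/16 · 7
At h = 11: dV/dt = 847π/16 cm³/s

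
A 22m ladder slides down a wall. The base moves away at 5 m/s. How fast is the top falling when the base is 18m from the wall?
9√10/4 ≈ 7.115 m/s

x² + y² = 22²
2x·dx/dt + 2y·dy/dt = 0
dy/dt = -x/y · dx/dt = -18/(4√10) · 5 = -9√10/4 m/s
The top is descending at 9√10/4 ≈ 7.115 m/s.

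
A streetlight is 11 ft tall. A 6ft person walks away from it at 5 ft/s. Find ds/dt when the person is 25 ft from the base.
6 ft/s

By similar triangles: 11/(x+s) = 6/s
Solving: s = 6x/5
ds/dt = 6/5 · dx/dt = 6/5 · 5 = 6 ft/s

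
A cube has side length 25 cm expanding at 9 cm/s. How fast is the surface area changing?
2700 cm²/s

A = 6s²
dA/dt = 12s · ds/dt = 12·25·9 = 2700 cm²/s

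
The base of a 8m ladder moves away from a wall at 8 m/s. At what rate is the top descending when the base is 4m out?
8√3/3 ≈ 4.619 m/s

x² + y² = 8²
2x·dx/dt + 2y·dy/dt = 0
dy/dt = -x/y · dx/dt = -4/(4√3) · 8 = -8√3/3 m/s
The top is descending at 8√3/3 ≈ 4.619 m/s.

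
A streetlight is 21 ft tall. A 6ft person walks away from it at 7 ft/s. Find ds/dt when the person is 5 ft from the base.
14/5 ft/s

By similar triangles: 21/(x+s) = 6/s
Solving: s = 6x/15
ds/dt = 6/15 · dx/dt = 2/5 · 7 = 14/5 ft/s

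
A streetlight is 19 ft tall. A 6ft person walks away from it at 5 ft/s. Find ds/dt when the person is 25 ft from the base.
30/13 ft/s

By similar triangles: 19/(x+s) = 6/s
Solving: s = 6x/13
ds/dt = 6/13 · dx/dt = 6/13 · 5 = 30/13 ft/s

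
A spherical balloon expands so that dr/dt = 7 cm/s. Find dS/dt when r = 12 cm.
672π cm²/s

S = 4πr²
dS/dt = dS/dr · dr/dt = 8πr · 7
At r = 12: dS/dt = 672π cm²/s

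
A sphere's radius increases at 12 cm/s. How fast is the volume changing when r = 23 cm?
25392π cm³/s

V = (4/3)πr³
dV/dt = dV/dr · dr/dt = 4πr² · 12
At r = 23: dV/dt = 25392π cm³/s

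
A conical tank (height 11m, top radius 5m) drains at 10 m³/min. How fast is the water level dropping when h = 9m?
242/(405π) ≈ 0.1902 m/min

r/h = 5/11, so r = (5/11)h
V = (1/3)πr²h = (1/3)π((5/11)h)²h = (25/363)πh³
dV/dh = (25/121)πh²
dh/dt = (dV/dt)/(dV/dh) = -10/((25/121)π·9²) = -242/(405π) m/min
The level is dropping at 242/(405π) ≈ 0.1902 m/min.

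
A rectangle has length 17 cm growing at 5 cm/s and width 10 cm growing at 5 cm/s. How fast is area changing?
135 cm²/s

A = lw
dA/dt = w·dl/dt + l·dw/dt = 10·5 + 17·5 = 135 cm²/s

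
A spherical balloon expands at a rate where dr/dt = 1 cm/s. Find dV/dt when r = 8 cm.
256π cm³/s

V = (4/3)πr³
dV/dt = dV/dr · dr/dt = 4πr² · 1
At r = 8: dV/dt = 256π cm³/s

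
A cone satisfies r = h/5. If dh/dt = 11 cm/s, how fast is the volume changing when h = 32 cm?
11264π/25 cm³/s

V = (1/3)π(h/5)²h = πh³/75
dV/dt = πh²/25 · 11
At h = 32: dV/dt = 11264π/25 cm³/s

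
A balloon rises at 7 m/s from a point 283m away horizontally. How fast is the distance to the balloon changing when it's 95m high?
665√89114/89114 ≈ 2.228 m/s

z² = 283² + y²
z = √(283² + 95²) = √89114
dz/dt = y/z · dy/dt = 95/√89114 · 7 = 665√89114/89114 ≈ 2.228 m/s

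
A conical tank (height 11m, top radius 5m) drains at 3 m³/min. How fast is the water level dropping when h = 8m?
363/(1600π) ≈ 0.07222 m/min

r/h = 5/11, so r = (5/11)h
V = (1/3)πr²h = (1/3)π((5/11)h)²h = (25/363)πh³
dV/dh = (25/121)πh²
dh/dt = (dV/dt)/(dV/dh) = -3/((25/121)π·8²) = -363/(1600π) m/min
The level is dropping at 363/(1600π) ≈ 0.07222 m/min.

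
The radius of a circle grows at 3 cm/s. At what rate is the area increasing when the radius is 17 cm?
102π cm²/s

A = πr²
dA/dt = 2πr · dr/dt = 2π(17)(3) = 102π cm²/s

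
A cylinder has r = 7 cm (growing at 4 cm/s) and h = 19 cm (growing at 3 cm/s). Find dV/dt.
1211π cm³/s

V = πr²h
dV/dt = 2πrh·dr/dt + πr²·dh/dt
= 2π(7)(19)(4) + π(7)²(3)
= 1211π cm³/s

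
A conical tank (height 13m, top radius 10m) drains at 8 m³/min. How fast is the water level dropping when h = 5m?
338/(625π) ≈ 0.1721 m/min

r/h = 10/13, so r = (10/13)h
V = (1/3)πr²h = (1/3)π((10/13)h)²h = (100/507)πh³
dV/dh = (100/169)πh²
dh/dt = (dV/dt)/(dV/dh) = -8/((100/169)π·5²) = -338/(625π) m/min
The level is dropping at 338/(625π) ≈ 0.1721 m/min.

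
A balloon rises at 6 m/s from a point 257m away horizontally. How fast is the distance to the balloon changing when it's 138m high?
828√85093/85093 ≈ 2.838 m/s

z² = 257² + y²
z = √(257² + 138²) = √85093
dz/dt = y/z · dy/dt = 138/√85093 · 6 = 828√85093/85093 ≈ 2.838 m/s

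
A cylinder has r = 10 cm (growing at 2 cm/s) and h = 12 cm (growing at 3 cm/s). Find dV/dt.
780π cm³/s

V = πr²h
dV/dt = 2πrh·dr/dt + πr²·dh/dt
= 2π(10)(12)(2) + π(10)²(3)
= 780π cm³/s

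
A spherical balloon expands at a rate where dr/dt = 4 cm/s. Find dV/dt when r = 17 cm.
4624π cm³/s

V = (4/3)πr³
dV/dt = dV/dr · dr/dt = 4πr² · 4
At r = 17: dV/dt = 4624π cm³/s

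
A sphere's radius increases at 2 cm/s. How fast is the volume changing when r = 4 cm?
128π cm³/s

V = (4/3)πr³
dV/dt = dV/dr · dr/dt = 4πr² · 2
At r = 4: dV/dt = 128π cm³/s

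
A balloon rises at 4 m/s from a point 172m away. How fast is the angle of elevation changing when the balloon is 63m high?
0.020505 rad/s

tan(θ) = y/172
sec²(θ) · dθ/dt = (1/172) · dy/dt
dθ/dt = cos²(θ)/172 · 4 = 172/(172² + 63²) · 4
dθ/dt = 0.020505 rad/s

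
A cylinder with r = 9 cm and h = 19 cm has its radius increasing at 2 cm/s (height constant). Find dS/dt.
148π cm²/s

S = 2πrh + 2πr² (lateral + bases)
dS/dt = (2πh + 4πr)·dr/dt = (2π·19 + 4π·9)·2
= 148π cm²/s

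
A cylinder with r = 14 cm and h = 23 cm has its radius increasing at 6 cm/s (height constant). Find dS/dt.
612π cm²/s

S = 2πrh + 2πr² (lateral + bases)
dS/dt = (2πh + 4πr)·dr/dt = (2π·23 + 4π·14)·6
= 612π cm²/s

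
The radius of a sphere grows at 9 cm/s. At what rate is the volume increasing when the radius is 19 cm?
12996π cm³/s

V = (4/3)πr³
dV/dt = dV/dr · dr/dt = 4πr² · 9
At r = 19: dV/dt = 12996π cm³/s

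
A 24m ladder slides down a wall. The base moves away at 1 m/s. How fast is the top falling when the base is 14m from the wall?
7√95/95 ≈ 0.7182 m/s

x² + y² = 24²
2x·dx/dt + 2y·dy/dt = 0
dy/dt = -x/y · dx/dt = -14/(2√95) · 1 = -7√95/95 m/s
The top is descending at 7√95/95 ≈ 0.7182 m/s.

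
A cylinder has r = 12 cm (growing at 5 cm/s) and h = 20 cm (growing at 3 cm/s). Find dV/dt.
2832π cm³/s

V = πr²h
dV/dt = 2πrh·dr/dt + πr²·dh/dt
= 2π(12)(20)(5) + π(12)²(3)
= 2832π cm³/s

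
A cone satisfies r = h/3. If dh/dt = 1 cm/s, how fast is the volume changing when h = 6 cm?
4π cm³/s

V = (1/3)π(h/3)²h = πh³/27
dV/dt = πh²/9 · 1
At h = 6: dV/dt = 4π cm³/s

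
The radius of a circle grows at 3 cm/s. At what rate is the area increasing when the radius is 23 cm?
138π cm²/s

A = πr²
dA/dt = 2πr · dr/dt = 2π(23)(3) = 138π cm²/s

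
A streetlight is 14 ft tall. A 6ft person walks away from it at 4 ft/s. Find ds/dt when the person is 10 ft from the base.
3 ft/s

By similar triangles: 14/(x+s) = 6/s
Solving: s = 6x/8
ds/dt = 6/8 · dx/dt = 3/4 · 4 = 3 ft/s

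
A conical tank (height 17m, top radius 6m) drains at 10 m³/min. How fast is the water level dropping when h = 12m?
1445/(2592π) ≈ 0.1775 m/min

r/h = 6/17, so r = (6/17)h
V = (1/3)πr²h = (1/3)π((6/17)h)²h = (12/289)πh³
dV/dh = (36/289)πh²
dh/dt = (dV/dt)/(dV/dh) = -10/((36/289)π·12²) = -1445/(2592π) m/min
The level is dropping at 1445/(2592π) ≈ 0.1775 m/min.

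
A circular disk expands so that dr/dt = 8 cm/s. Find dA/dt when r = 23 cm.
368π cm²/s

A = πr²
dA/dt = 2πr · dr/dt = 2π(23)(8) = 368π cm²/s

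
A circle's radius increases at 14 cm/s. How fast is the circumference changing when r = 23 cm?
28π cm/s

C = 2πr
dC/dt = 2π · dr/dt = 2π · 14 = 28π cm/s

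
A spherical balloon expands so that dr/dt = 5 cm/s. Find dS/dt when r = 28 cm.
1120π cm²/s

S = 4πr²
dS/dt = dS/dr · dr/dt = 8πr · 5
At r = 28: dS/dt = 1120π cm²/s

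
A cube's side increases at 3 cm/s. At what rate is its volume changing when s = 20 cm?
3600 cm³/s

V = s³
dV/dt = 3s² · ds/dt = 3·20²·3 = 3600 cm³/s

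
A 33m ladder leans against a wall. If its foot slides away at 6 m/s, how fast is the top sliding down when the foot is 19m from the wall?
57√182/182 ≈ 4.225 m/s

x² + y² = 33²
2x·dx/dt + 2y·dy/dt = 0
dy/dt = -x/y · dx/dt = -19/(2√182) · 6 = -57√182/182 m/s
The top is descending at 57√182/182 ≈ 4.225 m/s.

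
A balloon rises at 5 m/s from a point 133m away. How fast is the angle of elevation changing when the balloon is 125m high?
0.019962 rad/s

tan(θ) = y/133
sec²(θ) · dθ/dt = (1/133) · dy/dt
dθ/dt = cos²(θ)/133 · 5 = 133/(133² + 125²) · 5
dθ/dt = 0.019962 rad/s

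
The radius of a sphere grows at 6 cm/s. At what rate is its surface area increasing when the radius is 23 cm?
1104π cm²/s

S = 4πr²
dS/dt = dS/dr · dr/dt = 8πr · 6
At r = 23: dS/dt = 1104π cm²/s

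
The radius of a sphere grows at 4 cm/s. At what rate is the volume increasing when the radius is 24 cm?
9216π cm³/s

V = (4/3)πr³
dV/dt = dV/dr · dr/dt = 4πr² · 4
At r = 24: dV/dt = 9216π cm³/s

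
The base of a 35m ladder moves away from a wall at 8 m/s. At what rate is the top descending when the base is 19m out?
19√6/9 ≈ 5.171 m/s

x² + y² = 35²
2x·dx/dt + 2y·dy/dt = 0
dy/dt = -x/y · dx/dt = -19/(12√6) · 8 = -19√6/9 m/s
The top is descending at 19√6/9 ≈ 5.171 m/s.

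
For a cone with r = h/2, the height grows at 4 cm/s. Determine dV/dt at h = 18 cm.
324π cm³/s

V = (1/3)π(h/2)²h = πh³/12
dV/dt = πh²/4 · 4
At h = 18: dV/dt = 324π cm³/s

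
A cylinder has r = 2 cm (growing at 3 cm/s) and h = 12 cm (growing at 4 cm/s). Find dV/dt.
160π cm³/s

V = πr²h
dV/dt = 2πrh·dr/dt + πr²·dh/dt
= 2π(2)(12)(3) + π(2)²(4)
= 160π cm³/s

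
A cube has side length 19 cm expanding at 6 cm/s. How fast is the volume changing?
6498 cm³/s

V = s³
dV/dt = 3s² · ds/dt = 3·19²·6 = 6498 cm³/s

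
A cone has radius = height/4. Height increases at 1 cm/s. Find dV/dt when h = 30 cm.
225π/4 cm³/s

V = (1/3)π(h/4)²h = πh³/48
dV/dt = πh²/16 · 1
At h = 30: dV/dt = 225π/4 cm³/s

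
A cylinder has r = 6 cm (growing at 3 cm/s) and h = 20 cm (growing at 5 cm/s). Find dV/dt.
900π cm³/s

V = πr²h
dV/dt = 2πrh·dr/dt + πr²·dh/dt
= 2π(6)(20)(3) + π(6)²(5)
= 900π cm³/s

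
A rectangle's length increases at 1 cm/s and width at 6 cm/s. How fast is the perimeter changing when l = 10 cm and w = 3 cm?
14 cm/s

P = 2(l + w)
dP/dt = 2(dl/dt + dw/dt) = 2(1 + 6) = 14 cm/s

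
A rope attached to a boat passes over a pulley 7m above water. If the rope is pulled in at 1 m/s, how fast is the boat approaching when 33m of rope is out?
33√65/260 ≈ 1.023 m/s

rope² = x² + 7²
x = √(33² - 7²) = 4√65
dx/dt = (rope/x) · d(rope)/dt = (33/(4√65)) · (-1) = -33√65/260 m/s
The boat approaches at 33√65/260 ≈ 1.023 m/s.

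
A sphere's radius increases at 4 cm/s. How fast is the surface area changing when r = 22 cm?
704π cm²/s

S = 4πr²
dS/dt = dS/dr · dr/dt = 8πr · 4
At r = 22: dS/dt = 704π cm²/s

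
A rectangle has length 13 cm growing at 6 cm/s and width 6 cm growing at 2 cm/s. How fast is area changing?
62 cm²/s

A = lw
dA/dt = w·dl/dt + l·dw/dt = 6·6 + 13·2 = 62 cm²/s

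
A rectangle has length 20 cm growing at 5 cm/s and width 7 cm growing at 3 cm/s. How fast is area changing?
95 cm²/s

A = lw
dA/dt = w·dl/dt + l·dw/dt = 7·5 + 20·3 = 95 cm²/s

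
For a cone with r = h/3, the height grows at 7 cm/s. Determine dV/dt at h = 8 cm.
448π/9 cm³/s

V = (1/3)π(h/3)²h = πh³/27
dV/dt = πh²/9 · 7
At h = 8: dV/dt = 448π/9 cm³/s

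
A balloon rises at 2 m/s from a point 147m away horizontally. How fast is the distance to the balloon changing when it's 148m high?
296√43513/43513 ≈ 1.419 m/s

z² = 147² + y²
z = √(147² + 148²) = √43513
dz/dt = y/z · dy/dt = 148/√43513 · 2 = 296√43513/43513 ≈ 1.419 m/s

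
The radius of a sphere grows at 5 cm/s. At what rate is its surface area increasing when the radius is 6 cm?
240π cm²/s

S = 4πr²
dS/dt = dS/dr · dr/dt = 8πr · 5
At r = 6: dS/dt = 240π cm²/s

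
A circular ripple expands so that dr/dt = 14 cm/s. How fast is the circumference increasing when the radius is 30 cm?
28π cm/s

C = 2πr
dC/dt = 2π · dr/dt = 2π · 14 = 28π cm/s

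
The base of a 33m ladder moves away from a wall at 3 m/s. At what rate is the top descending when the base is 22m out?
6√5/5 ≈ 2.683 m/s

x² + y² = 33²
2x·dx/dt + 2y·dy/dt = 0
dy/dt = -x/y · dx/dt = -22/(11√5) · 3 = -6√5/5 m/s
The top is descending at 6√5/5 ≈ 2.683 m/s.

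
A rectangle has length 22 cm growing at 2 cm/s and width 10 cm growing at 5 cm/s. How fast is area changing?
130 cm²/s

A = lw
dA/dt = w·dl/dt + l·dw/dt = 10·2 + 22·5 = 130 cm²/s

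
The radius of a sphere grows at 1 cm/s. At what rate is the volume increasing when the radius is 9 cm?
324π cm³/s

V = (4/3)πr³
dV/dt = dV/dr · dr/dt = 4πr² · 1
At r = 9: dV/dt = 324π cm³/s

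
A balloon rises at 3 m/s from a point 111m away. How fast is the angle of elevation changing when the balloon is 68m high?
0.019652 rad/s

tan(θ) = y/111
sec²(θ) · dθ/dt = (1/111) · dy/dt
dθ/dt = cos²(θ)/111 · 3 = 111/(111² + 68²) · 3
dθ/dt = 0.019652 rad/s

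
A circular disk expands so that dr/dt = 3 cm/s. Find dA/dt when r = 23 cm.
138π cm²/s

A = πr²
dA/dt = 2πr · dr/dt = 2π(23)(3) = 138π cm²/s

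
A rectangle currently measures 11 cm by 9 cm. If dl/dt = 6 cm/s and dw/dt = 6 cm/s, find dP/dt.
24 cm/s

P = 2(l + w)
dP/dt = 2(dl/dt + dw/dt) = 2(6 + 6) = 24 cm/s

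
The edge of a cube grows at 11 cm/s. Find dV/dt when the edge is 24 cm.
19008 cm³/s

V = s³
dV/dt = 3s² · ds/dt = 3·24²·11 = 19008 cm³/s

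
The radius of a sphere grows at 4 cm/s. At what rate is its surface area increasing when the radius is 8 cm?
256π cm²/s

S = 4πr²
dS/dt = dS/dr · dr/dt = 8πr · 4
At r = 8: dS/dt = 256π cm²/s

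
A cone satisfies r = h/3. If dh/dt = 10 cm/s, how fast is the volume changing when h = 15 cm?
250π cm³/s

V = (1/3)π(h/3)²h = πh³/27
dV/dt = πh²/9 · 10
At h = 15: dV/dt = 250π cm³/s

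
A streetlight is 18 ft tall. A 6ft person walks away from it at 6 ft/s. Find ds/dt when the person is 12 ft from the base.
3 ft/s

By similar triangles: 18/(x+s) = 6/s
Solving: s = 6x/12
ds/dt = 6/12 · dx/dt = 1/2 · 6 = 3 ft/s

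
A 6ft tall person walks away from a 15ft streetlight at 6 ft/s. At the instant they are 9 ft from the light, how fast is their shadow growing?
4 ft/s

By similar triangles: 15/(x+s) = 6/s
Solving: s = 6x/9
ds/dt = 6/9 · dx/dt = 2/3 · 6 = 4 ft/s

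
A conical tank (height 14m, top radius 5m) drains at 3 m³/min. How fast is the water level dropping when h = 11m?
588/(3025π) ≈ 0.06187 m/min

r/h = 5/14, so r = (5/14)h
V = (1/3)πr²h = (1/3)π((5/14)h)²h = (25/588)πh³
dV/dh = (25/196)πh²
dh/dt = (dV/dt)/(dV/dh) = -3/((25/196)π·11²) = -588/(3025π) m/min
The level is dropping at 588/(3025π) ≈ 0.06187 m/min.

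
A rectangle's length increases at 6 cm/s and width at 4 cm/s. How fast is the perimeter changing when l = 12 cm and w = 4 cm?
20 cm/s

P = 2(l + w)
dP/dt = 2(dl/dt + dw/dt) = 2(6 + 4) = 20 cm/s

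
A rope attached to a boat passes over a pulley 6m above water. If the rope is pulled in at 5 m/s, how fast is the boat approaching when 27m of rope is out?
45√77/77 ≈ 5.128 m/s

rope² = x² + 6²
x = √(27² - 6²) = 3√77
dx/dt = (rope/x) · d(rope)/dt = (27/(3√77)) · (-5) = -45√77/77 m/s
The boat approaches at 45√77/77 ≈ 5.128 m/s.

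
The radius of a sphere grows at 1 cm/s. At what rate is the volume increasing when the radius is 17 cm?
1156π cm³/s

V = (4/3)πr³
dV/dt = dV/dr · dr/dt = 4πr² · 1
At r = 17: dV/dt = 1156π cm³/s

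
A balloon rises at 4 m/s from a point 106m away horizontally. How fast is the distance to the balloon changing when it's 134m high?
134√7298/3649 ≈ 3.137 m/s

z² = 106² + y²
z = √(106² + 134²) = 2√7298
dz/dt = y/z · dy/dt = 134/(2√7298) · 4 = 134√7298/3649 ≈ 3.137 m/s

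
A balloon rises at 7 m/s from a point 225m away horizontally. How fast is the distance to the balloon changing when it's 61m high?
427√54346/54346 ≈ 1.832 m/s

z² = 225² + y²
z = √(225² + 61²) = √54346
dz/dt = y/z · dy/dt = 61/√54346 · 7 = 427√54346/54346 ≈ 1.832 m/s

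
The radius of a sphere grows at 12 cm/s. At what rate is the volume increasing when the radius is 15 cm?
10800π cm³/s

V = (4/3)πr³
dV/dt = dV/dr · dr/dt = 4πr² · 12
At r = 15: dV/dt = 10800π cm³/s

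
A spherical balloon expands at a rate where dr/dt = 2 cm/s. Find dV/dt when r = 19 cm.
2888π cm³/s

V = (4/3)πr³
dV/dt = dV/dr · dr/dt = 4πr² · 2
At r = 19: dV/dt = 2888π cm³/s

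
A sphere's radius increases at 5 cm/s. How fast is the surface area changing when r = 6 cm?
240π cm²/s

S = 4πr²
dS/dt = dS/dr · dr/dt = 8πr · 5
At r = 6: dS/dt = 240π cm²/s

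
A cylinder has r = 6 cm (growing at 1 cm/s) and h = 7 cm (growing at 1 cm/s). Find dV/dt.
120π cm³/s

V = πr²h
dV/dt = 2πrh·dr/dt + πr²·dh/dt
= 2π(6)(7)(1) + π(6)²(1)
= 120π cm³/s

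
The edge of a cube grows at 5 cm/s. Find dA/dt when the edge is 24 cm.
1440 cm²/s

A = 6s²
dA/dt = 12s · ds/dt = 12·24·5 = 1440 cm²/s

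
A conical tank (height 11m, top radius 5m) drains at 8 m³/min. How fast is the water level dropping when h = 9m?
968/(2025π) ≈ 0.1522 m/min

r/h = 5/11, so r = (5/11)h
V = (1/3)πr²h = (1/3)π((5/11)h)²h = (25/363)πh³
dV/dh = (25/121)πh²
dh/dt = (dV/dt)/(dV/dh) = -8/((25/121)π·9²) = -968/(2025π) m/min
The level is dropping at 968/(2025π) ≈ 0.1522 m/min.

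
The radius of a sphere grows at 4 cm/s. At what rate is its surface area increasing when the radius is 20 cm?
640π cm²/s

S = 4πr²
dS/dt = dS/dr · dr/dt = 8πr · 4
At r = 20: dS/dt = 640π cm²/s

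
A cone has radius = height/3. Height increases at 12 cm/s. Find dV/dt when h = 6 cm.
48π cm³/s

V = (1/3)π(h/3)²h = πh³/27
dV/dt = πh²/9 · 12
At h = 6: dV/dt = 48π cm³/s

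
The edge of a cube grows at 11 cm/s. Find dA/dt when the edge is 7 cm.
924 cm²/s

A = 6s²
dA/dt = 12s · ds/dt = 12·7·11 = 924 cm²/s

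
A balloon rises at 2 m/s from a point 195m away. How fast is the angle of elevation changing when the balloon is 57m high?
0.009449 rad/s

tan(θ) = y/195
sec²(θ) · dθ/dt = (1/195) · dy/dt
dθ/dt = cos²(θ)/195 · 2 = 195/(195² + 57²) · 2
dθ/dt = 0.009449 rad/s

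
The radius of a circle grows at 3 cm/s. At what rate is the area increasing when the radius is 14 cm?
84π cm²/s

A = πr²
dA/dt = 2πr · dr/dt = 2π(14)(3) = 84π cm²/s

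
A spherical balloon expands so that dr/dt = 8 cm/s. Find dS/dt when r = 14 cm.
896π cm²/s

S = 4πr²
dS/dt = dS/dr · dr/dt = 8πr · 8
At r = 14: dS/dt = 896π cm²/s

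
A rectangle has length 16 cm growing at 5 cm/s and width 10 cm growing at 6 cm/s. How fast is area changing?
146 cm²/s

A = lw
dA/dt = w·dl/dt + l·dw/dt = 10·5 + 16·6 = 146 cm²/s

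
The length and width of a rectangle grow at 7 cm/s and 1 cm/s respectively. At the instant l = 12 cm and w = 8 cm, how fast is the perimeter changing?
16 cm/s

P = 2(l + w)
dP/dt = 2(dl/dt + dw/dt) = 2(7 + 1) = 16 cm/s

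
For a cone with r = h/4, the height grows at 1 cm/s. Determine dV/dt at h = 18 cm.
81π/4 cm³/s

V = (1/3)π(h/4)²h = πh³/48
dV/dt = πh²/16 · 1
At h = 18: dV/dt = 81π/4 cm³/s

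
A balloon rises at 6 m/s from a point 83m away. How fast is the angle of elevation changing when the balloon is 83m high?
0.036145 rad/s

tan(θ) = y/83
sec²(θ) · dθ/dt = (1/83) · dy/dt
dθ/dt = cos²(θ)/83 · 6 = 83/(83² + 83²) · 6
dθ/dt = 0.036145 rad/s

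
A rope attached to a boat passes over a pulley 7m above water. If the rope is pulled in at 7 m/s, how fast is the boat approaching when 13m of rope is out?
91√30/60 ≈ 8.307 m/s

rope² = x² + 7²
x = √(13² - 7²) = 2√30
dx/dt = (rope/x) · d(rope)/dt = (13/(2√30)) · (-7) = -91√30/60 m/s
The boat approaches at 91√30/60 ≈ 8.307 m/s.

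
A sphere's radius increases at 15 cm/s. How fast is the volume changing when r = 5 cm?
1500π cm³/s

V = (4/3)πr³
dV/dt = dV/dr · dr/dt = 4πr² · 15
At r = 5: dV/dt = 1500π cm³/s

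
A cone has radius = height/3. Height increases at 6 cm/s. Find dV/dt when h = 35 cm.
2450π/3 cm³/s

V = (1/3)π(h/3)²h = πh³/27
dV/dt = πh²/9 · 6
At h = 35: dV/dt = 2450π/3 cm³/s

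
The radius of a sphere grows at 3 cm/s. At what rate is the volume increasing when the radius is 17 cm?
3468π cm³/s

V = (4/3)πr³
dV/dt = dV/dr · dr/dt = 4πr² · 3
At r = 17: dV/dt = 3468π cm³/s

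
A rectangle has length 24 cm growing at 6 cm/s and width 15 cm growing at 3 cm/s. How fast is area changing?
162 cm²/s

A = lw
dA/dt = w·dl/dt + l·dw/dt = 15·6 + 24·3 = 162 cm²/s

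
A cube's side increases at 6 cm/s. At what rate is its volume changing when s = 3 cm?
162 cm³/s

V = s³
dV/dt = 3s² · ds/dt = 3·3²·6 = 162 cm³/s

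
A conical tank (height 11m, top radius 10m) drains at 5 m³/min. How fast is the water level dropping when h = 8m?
121/(1280π) ≈ 0.03009 m/min

r/h = 10/11, so r = (10/11)h
V = (1/3)πr²h = (1/3)π((10/11)h)²h = (100/363)πh³
dV/dh = (100/121)πh²
dh/dt = (dV/dt)/(dV/dh) = -5/((100/121)π·8²) = -121/(1280π) m/min
The level is dropping at 121/(1280π) ≈ 0.03009 m/min.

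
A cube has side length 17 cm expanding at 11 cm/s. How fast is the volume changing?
9537 cm³/s

V = s³
dV/dt = 3s² · ds/dt = 3·17²·11 = 9537 cm³/s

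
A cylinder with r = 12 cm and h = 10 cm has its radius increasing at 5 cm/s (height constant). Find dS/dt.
340π cm²/s

S = 2πrh + 2πr² (lateral + bases)
dS/dt = (2πh + 4πr)·dr/dt = (2π·10 + 4π·12)·5
= 340π cm²/s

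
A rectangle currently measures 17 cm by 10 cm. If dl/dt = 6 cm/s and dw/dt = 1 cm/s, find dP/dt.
14 cm/s

P = 2(l + w)
dP/dt = 2(dl/dt + dw/dt) = 2(6 + 1) = 14 cm/s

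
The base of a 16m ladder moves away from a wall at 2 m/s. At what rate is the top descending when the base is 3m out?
6√247/247 ≈ 0.3818 m/s

x² + y² = 16²
2x·dx/dt + 2y·dy/dt = 0
dy/dt = -x/y · dx/dt = -3/√247 · 2 = -6√247/247 m/s
The top is descending at 6√247/247 ≈ 0.3818 m/s.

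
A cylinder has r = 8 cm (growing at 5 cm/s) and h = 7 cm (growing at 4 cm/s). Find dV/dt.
816π cm³/s

V = πr²h
dV/dt = 2πrh·dr/dt + πr²·dh/dt
= 2π(8)(7)(5) + π(8)²(4)
= 816π cm³/s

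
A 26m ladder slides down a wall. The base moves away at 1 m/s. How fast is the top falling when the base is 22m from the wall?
11√3/12 ≈ 1.588 m/s

x² + y² = 26²
2x·dx/dt + 2y·dy/dt = 0
dy/dt = -x/y · dx/dt = -22/(8√3) · 1 = -11√3/12 m/s
The top is descending at 11√3/12 ≈ 1.588 m/s.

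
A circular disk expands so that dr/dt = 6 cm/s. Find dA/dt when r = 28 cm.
336π cm²/s

A = πr²
dA/dt = 2πr · dr/dt = 2π(28)(6) = 336π cm²/s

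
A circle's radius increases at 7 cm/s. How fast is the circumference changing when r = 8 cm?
14π cm/s

C = 2πr
dC/dt = 2π · dr/dt = 2π · 7 = 14π cm/s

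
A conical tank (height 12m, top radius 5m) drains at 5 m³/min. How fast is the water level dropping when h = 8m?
9/(20π) ≈ 0.1432 m/min

r/h = 5/12, so r = (5/12)h
V = (1/3)πr²h = (1/3)π((5/12)h)²h = (25/432)πh³
dV/dh = (25/144)πh²
dh/dt = (dV/dt)/(dV/dh) = -5/((25/144)π·8²) = -9/(20π) m/min
The level is dropping at 9/(20π) ≈ 0.1432 m/min.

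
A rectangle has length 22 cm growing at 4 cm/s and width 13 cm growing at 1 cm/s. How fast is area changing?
74 cm²/s

A = lw
dA/dt = w·dl/dt + l·dw/dt = 13·4 + 22·1 = 74 cm²/s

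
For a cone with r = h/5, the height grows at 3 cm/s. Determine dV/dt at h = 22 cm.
1452π/25 cm³/s

V = (1/3)π(h/5)²h = πh³/75
dV/dt = πh²/25 · 3
At h = 22: dV/dt = 1452π/25 cm³/s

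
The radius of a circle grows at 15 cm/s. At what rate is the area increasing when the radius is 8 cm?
240π cm²/s

A = πr²
dA/dt = 2πr · dr/dt = 2π(8)(15) = 240π cm²/s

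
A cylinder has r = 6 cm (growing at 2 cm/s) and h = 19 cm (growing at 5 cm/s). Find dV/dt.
636π cm³/s

V = πr²h
dV/dt = 2πrh·dr/dt + πr²·dh/dt
= 2π(6)(19)(2) + π(6)²(5)
= 636π cm³/s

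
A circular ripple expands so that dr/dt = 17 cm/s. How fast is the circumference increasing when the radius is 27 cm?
34π cm/s

C = 2πr
dC/dt = 2π · dr/dt = 2π · 17 = 34π cm/s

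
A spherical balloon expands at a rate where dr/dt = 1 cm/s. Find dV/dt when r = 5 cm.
100π cm³/s

V = (4/3)πr³
dV/dt = dV/dr · dr/dt = 4πr² · 1
At r = 5: dV/dt = 100π cm³/s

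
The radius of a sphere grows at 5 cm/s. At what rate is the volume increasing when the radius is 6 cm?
720π cm³/s

V = (4/3)πr³
dV/dt = dV/dr · dr/dt = 4πr² · 5
At r = 6: dV/dt = 720π cm³/s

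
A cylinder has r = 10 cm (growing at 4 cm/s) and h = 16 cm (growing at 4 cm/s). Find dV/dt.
1680π cm³/s

V = πr²h
dV/dt = 2πrh·dr/dt + πr²·dh/dt
= 2π(10)(16)(4) + π(10)²(4)
= 1680π cm³/s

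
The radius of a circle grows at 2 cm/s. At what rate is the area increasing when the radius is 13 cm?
52π cm²/s

A = πr²
dA/dt = 2πr · dr/dt = 2π(13)(2) = 52π cm²/s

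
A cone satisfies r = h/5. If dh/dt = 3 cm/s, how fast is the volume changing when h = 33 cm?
3267π/25 cm³/s

V = (1/3)π(h/5)²h = πh³/75
dV/dt = πh²/25 · 3
At h = 33: dV/dt = 3267π/25 cm³/s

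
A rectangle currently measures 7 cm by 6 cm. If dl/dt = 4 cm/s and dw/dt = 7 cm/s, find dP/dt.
22 cm/s

P = 2(l + w)
dP/dt = 2(dl/dt + dw/dt) = 2(4 + 7) = 22 cm/s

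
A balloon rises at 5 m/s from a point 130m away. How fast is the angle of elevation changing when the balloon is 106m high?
0.023102 rad/s

tan(θ) = y/130
sec²(θ) · dθ/dt = (1/130) · dy/dt
dθ/dt = cos²(θ)/130 · 5 = 130/(130² + 106²) · 5
dθ/dt = 0.023102 rad/s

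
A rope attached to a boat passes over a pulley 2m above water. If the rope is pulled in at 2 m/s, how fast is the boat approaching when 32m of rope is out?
32√255/255 ≈ 2.004 m/s

rope² = x² + 2²
x = √(32² - 2²) = 2√255
dx/dt = (rope/x) · d(rope)/dt = (32/(2√255)) · (-2) = -32√255/255 m/s
The boat approaches at 32√255/255 ≈ 2.004 m/s.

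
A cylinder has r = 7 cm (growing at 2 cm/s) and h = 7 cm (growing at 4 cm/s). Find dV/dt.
392π cm³/s

V = πr²h
dV/dt = 2πrh·dr/dt + πr²·dh/dt
= 2π(7)(7)(2) + π(7)²(4)
= 392π cm³/s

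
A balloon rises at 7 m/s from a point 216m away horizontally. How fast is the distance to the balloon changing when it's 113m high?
791√2377/11885 ≈ 3.245 m/s

z² = 216² + y²
z = √(216² + 113²) = 5√2377
dz/dt = y/z · dy/dt = 113/(5√2377) · 7 = 791√2377/11885 ≈ 3.245 m/s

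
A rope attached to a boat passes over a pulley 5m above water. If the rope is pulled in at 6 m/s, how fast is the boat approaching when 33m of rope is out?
99√266/266 ≈ 6.07 m/s

rope² = x² + 5²
x = √(33² - 5²) = 2√266
dx/dt = (rope/x) · d(rope)/dt = (33/(2√266)) · (-6) = -99√266/266 m/s
The boat approaches at 99√266/266 ≈ 6.07 m/s.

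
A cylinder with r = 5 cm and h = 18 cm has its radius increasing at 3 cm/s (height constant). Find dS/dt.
168π cm²/s

S = 2πrh + 2πr² (lateral + bases)
dS/dt = (2πh + 4πr)·dr/dt = (2π·18 + 4π·5)·3
= 168π cm²/s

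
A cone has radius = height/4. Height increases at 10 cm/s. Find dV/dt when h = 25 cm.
3125π/8 cm³/s

V = (1/3)π(h/4)²h = πh³/48
dV/dt = πh²/16 · 10
At h = 25: dV/dt = 3125π/8 cm³/s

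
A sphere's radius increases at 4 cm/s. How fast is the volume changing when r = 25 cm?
10000π cm³/s

V = (4/3)πr³
dV/dt = dV/dr · dr/dt = 4πr² · 4
At r = 25: dV/dt = 10000π cm³/s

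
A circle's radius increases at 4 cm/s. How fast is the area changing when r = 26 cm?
208π cm²/s

A = πr²
dA/dt = 2πr · dr/dt = 2π(26)(4) = 208π cm²/s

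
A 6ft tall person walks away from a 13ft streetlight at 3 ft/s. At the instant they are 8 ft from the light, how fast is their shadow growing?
18/7 ft/s

By similar triangles: 13/(x+s) = 6/s
Solving: s = 6x/7
ds/dt = 6/7 · dx/dt = 6/7 · 3 = 18/7 ft/s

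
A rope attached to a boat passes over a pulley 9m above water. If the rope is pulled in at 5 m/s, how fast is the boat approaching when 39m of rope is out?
13√10/8 ≈ 5.139 m/s

rope² = x² + 9²
x = √(39² - 9²) = 12√10
dx/dt = (rope/x) · d(rope)/dt = (39/(12√10)) · (-5) = -13√10/8 m/s
The boat approaches at 13√10/8 ≈ 5.139 m/s.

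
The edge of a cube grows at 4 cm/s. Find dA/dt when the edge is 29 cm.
1392 cm²/s

A = 6s²
dA/dt = 12s · ds/dt = 12·29·4 = 1392 cm²/s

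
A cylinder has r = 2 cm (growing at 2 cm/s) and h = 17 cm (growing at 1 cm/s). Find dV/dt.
140π cm³/s

V = πr²h
dV/dt = 2πrh·dr/dt + πr²·dh/dt
= 2π(2)(17)(2) + π(2)²(1)
= 140π cm³/s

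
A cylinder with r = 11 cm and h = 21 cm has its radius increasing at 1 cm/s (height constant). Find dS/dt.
86π cm²/s

S = 2πrh + 2πr² (lateral + bases)
dS/dt = (2πh + 4πr)·dr/dt = (2π·21 + 4π·11)·1
= 86π cm²/s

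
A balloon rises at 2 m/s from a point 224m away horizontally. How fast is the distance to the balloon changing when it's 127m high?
254√66305/66305 ≈ 0.9864 m/s

z² = 224² + y²
z = √(224² + 127²) = √66305
dz/dt = y/z · dy/dt = 127/√66305 · 2 = 254√66305/66305 ≈ 0.9864 m/s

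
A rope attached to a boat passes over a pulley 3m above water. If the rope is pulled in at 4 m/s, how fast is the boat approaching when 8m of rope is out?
32√55/55 ≈ 4.315 m/s

rope² = x² + 3²
x = √(8² - 3²) = √55
dx/dt = (rope/x) · d(rope)/dt = (8/√55) · (-4) = -32√55/55 m/s
The boat approaches at 32√55/55 ≈ 4.315 m/s.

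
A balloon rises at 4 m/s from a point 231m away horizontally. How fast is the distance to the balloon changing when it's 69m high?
46√6458/3229 ≈ 1.145 m/s

z² = 231² + y²
z = √(231² + 69²) = 3√6458
dz/dt = y/z · dy/dt = 69/(3√6458) · 4 = 46√6458/3229 ≈ 1.145 m/s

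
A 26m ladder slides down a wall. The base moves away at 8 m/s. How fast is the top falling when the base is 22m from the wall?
22√3/3 ≈ 12.7 m/s

x² + y² = 26²
2x·dx/dt + 2y·dy/dt = 0
dy/dt = -x/y · dx/dt = -22/(8√3) · 8 = -22√3/3 m/s
The top is descending at 22√3/3 ≈ 12.7 m/s.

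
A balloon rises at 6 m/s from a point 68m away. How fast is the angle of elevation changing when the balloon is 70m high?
0.042839 rad/s

tan(θ) = y/68
sec²(θ) · dθ/dt = (1/68) · dy/dt
dθ/dt = cos²(θ)/68 · 6 = 68/(68² + 70²) · 6
dθ/dt = 0.042839 rad/s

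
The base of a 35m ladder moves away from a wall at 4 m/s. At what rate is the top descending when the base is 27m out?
27√31/31 ≈ 4.849 m/s

x² + y² = 35²
2x·dx/dt + 2y·dy/dt = 0
dy/dt = -x/y · dx/dt = -27/(4√31) · 4 = -27√31/31 m/s
The top is descending at 27√31/31 ≈ 4.849 m/s.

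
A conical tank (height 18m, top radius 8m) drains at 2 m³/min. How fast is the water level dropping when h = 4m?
81/(128π) ≈ 0.2014 m/min

r/h = 8/18, so r = (4/9)h
V = (1/3)πr²h = (1/3)π((4/9)h)²h = (16/243)πh³
dV/dh = (16/81)πh²
dh/dt = (dV/dt)/(dV/dh) = -2/((16/81)π·4²) = -81/(128π) m/min
The level is dropping at 81/(128π) ≈ 0.2014 m/min.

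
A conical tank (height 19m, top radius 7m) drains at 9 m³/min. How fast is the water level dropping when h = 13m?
3249/(8281π) ≈ 0.1249 m/min

r/h = 7/19, so r = (7/19)h
V = (1/3)πr²h = (1/3)π((7/19)h)²h = (49/1083)πh³
dV/dh = (49/361)πh²
dh/dt = (dV/dt)/(dV/dh) = -9/((49/361)π·13²) = -3249/(8281π) m/min
The level is dropping at 3249/(8281π) ≈ 0.1249 m/min.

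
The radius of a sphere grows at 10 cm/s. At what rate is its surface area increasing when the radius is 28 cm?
2240π cm²/s

S = 4πr²
dS/dt = dS/dr · dr/dt = 8πr · 10
At r = 28: dS/dt = 2240π cm²/s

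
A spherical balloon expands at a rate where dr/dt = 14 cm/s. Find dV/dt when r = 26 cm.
37856π cm³/s

V = (4/3)πr³
dV/dt = dV/dr · dr/dt = 4πr² · 14
At r = 26: dV/dt = 37856π cm³/s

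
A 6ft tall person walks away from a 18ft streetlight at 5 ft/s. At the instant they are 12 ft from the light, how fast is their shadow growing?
5/2 ft/s

By similar triangles: 18/(x+s) = 6/s
Solving: s = 6x/12
ds/dt = 6/12 · dx/dt = 1/2 · 5 = 5/2 ft/s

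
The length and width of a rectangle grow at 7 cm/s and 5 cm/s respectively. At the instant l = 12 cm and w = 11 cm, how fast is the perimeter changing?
24 cm/s

P = 2(l + w)
dP/dt = 2(dl/dt + dw/dt) = 2(7 + 5) = 24 cm/s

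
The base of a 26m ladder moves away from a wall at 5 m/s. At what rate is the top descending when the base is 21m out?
21√235/47 ≈ 6.849 m/s

x² + y² = 26²
2x·dx/dt + 2y·dy/dt = 0
dy/dt = -x/y · dx/dt = -21/√235 · 5 = -21√235/47 m/s
The top is descending at 21√235/47 ≈ 6.849 m/s.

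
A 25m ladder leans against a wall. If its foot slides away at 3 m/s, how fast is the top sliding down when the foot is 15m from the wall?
9/4 = 2.25 m/s

x² + y² = 25²
2x·dx/dt + 2y·dy/dt = 0
dy/dt = -x/y · dx/dt = -15/20 · 3 = -9/4 m/s
The top is descending at 9/4 = 2.25 m/s.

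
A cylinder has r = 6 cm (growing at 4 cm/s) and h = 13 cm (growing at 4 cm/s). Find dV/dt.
768π cm³/s

V = πr²h
dV/dt = 2πrh·dr/dt + πr²·dh/dt
= 2π(6)(13)(4) + π(6)²(4)
= 768π cm³/s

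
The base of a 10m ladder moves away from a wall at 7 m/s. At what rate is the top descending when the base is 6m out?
21/4 = 5.25 m/s

x² + y² = 10²
2x·dx/dt + 2y·dy/dt = 0
dy/dt = -x/y · dx/dt = -6/8 · 7 = -21/4 m/s
The top is descending at 21/4 = 5.25 m/s.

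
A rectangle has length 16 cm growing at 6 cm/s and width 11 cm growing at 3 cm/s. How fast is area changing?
114 cm²/s

A = lw
dA/dt = w·dl/dt + l·dw/dt = 11·6 + 16·3 = 114 cm²/s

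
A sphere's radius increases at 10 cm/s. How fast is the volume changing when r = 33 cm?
43560π cm³/s

V = (4/3)πr³
dV/dt = dV/dr · dr/dt = 4πr² · 10
At r = 33: dV/dt = 43560π cm³/s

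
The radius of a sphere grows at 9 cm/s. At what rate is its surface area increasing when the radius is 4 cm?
288π cm²/s

S = 4πr²
dS/dt = dS/dr · dr/dt = 8πr · 9
At r = 4: dS/dt = 288π cm²/s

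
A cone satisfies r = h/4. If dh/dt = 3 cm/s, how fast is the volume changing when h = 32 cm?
192π cm³/s

V = (1/3)π(h/4)²h = πh³/48
dV/dt = πh²/16 · 3
At h = 32: dV/dt = 192π cm³/s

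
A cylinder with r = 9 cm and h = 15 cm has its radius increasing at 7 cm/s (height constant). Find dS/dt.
462π cm²/s

S = 2πrh + 2πr² (lateral + bases)
dS/dt = (2πh + 4πr)·dr/dt = (2π·15 + 4π·9)·7
= 462π cm²/s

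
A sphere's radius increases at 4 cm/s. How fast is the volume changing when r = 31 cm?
15376π cm³/s

V = (4/3)πr³
dV/dt = dV/dr · dr/dt = 4πr² · 4
At r = 31: dV/dt = 15376π cm³/s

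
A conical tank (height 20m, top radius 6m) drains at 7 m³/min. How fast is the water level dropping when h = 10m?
7/(9π) ≈ 0.2476 m/min

r/h = 6/20, so r = (3/10)h
V = (1/3)πr²h = (1/3)π((3/10)h)²h = (3/100)πh³
dV/dh = (9/100)πh²
dh/dt = (dV/dt)/(dV/dh) = -7/((9/100)π·10²) = -7/(9π) m/min
The level is dropping at 7/(9π) ≈ 0.2476 m/min.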